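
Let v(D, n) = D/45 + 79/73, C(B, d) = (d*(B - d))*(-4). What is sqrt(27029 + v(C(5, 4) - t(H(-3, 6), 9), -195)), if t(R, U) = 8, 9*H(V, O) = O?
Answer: 2*sqrt(8102276205)/1095 ≈ 164.41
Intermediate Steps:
H(V, O) = O/9
C(B, d) = -4*d*(B - d)
v(D, n) = 79/73 + D/45 (v(D, n) = D*(1/45) + 79*(1/73) = D/45 + 79/73 = 79/73 + D/45)
sqrt(27029 + v(C(5, 4) - t(H(-3, 6), 9), -195)) = sqrt(27029 + (79/73 + (4*4*(4 - 1*5) - 1*8)/45)) = sqrt(27029 + (79/73 + (4*4*(4 - 5) - 8)/45)) = sqrt(27029 + (79/73 + (4*4*(-1) - 8)/45)) = sqrt(27029 + (79/73 + (-16 - 8)/45)) = sqrt(27029 + (79/73 + (1/45)*(-24))) = sqrt(27029 + (79/73 - 8/15)) = sqrt(27029 + 601/1095) = sqrt(29597356/1095) = 2*sqrt(8102276205)/1095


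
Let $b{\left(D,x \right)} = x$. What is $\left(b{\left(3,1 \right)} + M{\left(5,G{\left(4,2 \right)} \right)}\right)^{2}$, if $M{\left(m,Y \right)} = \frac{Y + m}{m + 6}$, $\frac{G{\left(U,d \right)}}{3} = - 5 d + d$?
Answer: $\frac{64}{121} \approx 0.52893$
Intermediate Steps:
$G{\left(U,d \right)} = - 12 d$ ($G{\left(U,d \right)} = 3 \left(- 5 d + d\right) = 3 \left(- 4 d\right) = - 12 d$)
$M{\left(m,Y \right)} = \frac{Y + m}{6 + m}$
$\left(b{\left(3,1 \right)} + M{\left(5,G{\left(4,2 \right)} \right)}\right)^{2} = \left(1 + \frac{\left(-12\right) 2 + 5}{6 + 5}\right)^{2} = \left(1 + \frac{-24 + 5}{11}\right)^{2} = \left(1 + \frac{1}{11} \left(-19\right)\right)^{2} = \left(1 - \frac{19}{11}\right)^{2} = \left(- \frac{8}{11}\right)^{2} = \frac{64}{121}$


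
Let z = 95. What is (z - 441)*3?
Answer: -1038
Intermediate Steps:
(z - 441)*3 = (95 - 441)*3 = -346*3 = -1038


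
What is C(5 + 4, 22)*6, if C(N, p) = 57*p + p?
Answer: 7656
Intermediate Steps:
C(N, p) = 58*p
C(5 + 4, 22)*6 = (58*22)*6 = 1276*6 = 7656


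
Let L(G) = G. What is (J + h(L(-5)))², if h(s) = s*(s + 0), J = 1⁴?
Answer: 676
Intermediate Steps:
J = 1
h(s) = s² (h(s) = s*s = s²)
(J + h(L(-5)))² = (1 + (-5)²)² = (1 + 25)² = 26² = 676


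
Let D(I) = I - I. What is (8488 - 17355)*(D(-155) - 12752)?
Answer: 113071984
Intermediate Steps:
D(I) = 0
(8488 - 17355)*(D(-155) - 12752) = (8488 - 17355)*(0 - 12752) = -8867*(-12752) = 113071984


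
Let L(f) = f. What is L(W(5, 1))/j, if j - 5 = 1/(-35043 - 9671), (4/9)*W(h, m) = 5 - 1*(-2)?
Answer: 156499/49682 ≈ 3.1500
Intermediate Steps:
W(h, m) = 63/4 (W(h, m) = 9*(5 - 1*(-2))/4 = 9*(5 + 2)/4 = (9/4)*7 = 63/4)
j = 223569/44714 (j = 5 + 1/(-35043 - 9671) = 5 + 1/(-44714) = 5 - 1/44714 = 223569/44714 ≈ 5.0000)
L(W(5, 1))/j = 63/(4*(223569/44714)) = (63/4)*(44714/223569) = 156499/49682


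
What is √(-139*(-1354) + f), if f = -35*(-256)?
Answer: √197166 ≈ 444.03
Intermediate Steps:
f = 8960
√(-139*(-1354) + f) = √(-139*(-1354) + 8960) = √(188206 + 8960) = √197166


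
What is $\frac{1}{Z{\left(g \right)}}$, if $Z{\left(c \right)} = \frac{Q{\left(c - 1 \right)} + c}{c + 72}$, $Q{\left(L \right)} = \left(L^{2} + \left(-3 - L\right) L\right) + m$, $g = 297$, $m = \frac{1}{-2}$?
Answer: $- \frac{738}{1183} \approx -0.62384$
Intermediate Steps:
$m = - \frac{1}{2} \approx -0.5$
$Q{\left(L \right)} = - \frac{1}{2} + L^{2} + L \left(-3 - L\right)$ ($Q{\left(L \right)} = \left(L^{2} + \left(-3 - L\right) L\right) - \frac{1}{2} = \left(L^{2} + L \left(-3 - L\right)\right) - \frac{1}{2} = - \frac{1}{2} + L^{2} + L \left(-3 - L\right)$)
$Z{\left(c \right)} = \frac{\frac{5}{2} - 2 c}{72 + c}$ ($Z{\left(c \right)} = \frac{\left(- \frac{1}{2} - 3 \left(c - 1\right)\right) + c}{c + 72} = \frac{\left(- \frac{1}{2} - 3 \left(c - 1\right)\right) + c}{72 + c} = \frac{\left(- \frac{1}{2} - 3 \left(-1 + c\right)\right) + c}{72 + c} = \frac{\left(- \frac{1}{2} - \left(-3 + 3 c\right)\right) + c}{72 + c} = \frac{\left(\frac{5}{2} - 3 c\right) + c}{72 + c} = \frac{\frac{5}{2} - 2 c}{72 + c}$)
$\frac{1}{Z{\left(g \right)}} = \frac{1}{\frac{1}{2} \frac{1}{72 + 297} \left(5 - 1188\right)} = \frac{1}{\frac{1}{2} \cdot \frac{1}{369} \left(5 - 1188\right)} = \frac{1}{\frac{1}{2} \cdot \frac{1}{369} \left(-1183\right)} = \frac{1}{- \frac{1183}{738}} = - \frac{738}{1183}$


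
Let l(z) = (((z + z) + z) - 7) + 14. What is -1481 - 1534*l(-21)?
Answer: 84423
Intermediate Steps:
l(z) = 7 + 3*z (l(z) = ((2*z + z) - 7) + 14 = (3*z - 7) + 14 = (-7 + 3*z) + 14 = 7 + 3*z)
-1481 - 1534*l(-21) = -1481 - 1534*(7 + 3*(-21)) = -1481 - 1534*(7 - 63) = -1481 - 1534*(-56) = -1481 + 85904 = 84423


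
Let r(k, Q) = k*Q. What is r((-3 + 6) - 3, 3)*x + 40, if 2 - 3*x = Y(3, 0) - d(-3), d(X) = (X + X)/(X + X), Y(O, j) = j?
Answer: 40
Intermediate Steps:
d(X) = 1 (d(X) = (2*X)/((2*X)) = (2*X)*(1/(2*X)) = 1)
r(k, Q) = Q*k
x = 1 (x = 2/3 - (0 - 1*1)/3 = 2/3 - (0 - 1)/3 = 2/3 - 1/3*(-1) = 2/3 + 1/3 = 1)
r((-3 + 6) - 3, 3)*x + 40 = (3*((-3 + 6) - 3))*1 + 40 = (3*(3 - 3))*1 + 40 = (3*0)*1 + 40 = 0*1 + 40 = 0 + 40 = 40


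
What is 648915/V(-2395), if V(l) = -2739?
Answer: -216305/913 ≈ -236.92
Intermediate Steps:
648915/V(-2395) = 648915/(-2739) = 648915*(-1/2739) = -216305/913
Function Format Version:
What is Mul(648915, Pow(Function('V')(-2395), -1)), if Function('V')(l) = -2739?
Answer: Rational(-216305, 913) ≈ -236.92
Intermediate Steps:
Mul(648915, Pow(Function('V')(-2395), -1)) = Mul(648915, Pow(-2739, -1)) = Mul(648915, Rational(-1, 2739)) = Rational(-216305, 913)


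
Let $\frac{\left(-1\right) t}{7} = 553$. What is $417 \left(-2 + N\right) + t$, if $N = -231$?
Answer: $-101032$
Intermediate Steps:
$t = -3871$ ($t = \left(-7\right) 553 = -3871$)
$417 \left(-2 + N\right) + t = 417 \left(-2 - 231\right) - 3871 = 417 \left(-233\right) - 3871 = -97161 - 3871 = -101032$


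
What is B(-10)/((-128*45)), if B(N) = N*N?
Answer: -5/288 ≈ -0.017361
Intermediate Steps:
B(N) = N**2
B(-10)/((-128*45)) = (-10)**2/((-128*45)) = 100/(-5760) = 100*(-1/5760) = -5/288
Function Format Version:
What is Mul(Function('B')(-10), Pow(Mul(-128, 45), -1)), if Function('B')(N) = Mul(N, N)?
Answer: Rational(-5, 288) ≈ -0.017361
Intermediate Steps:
Function('B')(N) = Pow(N, 2)
Mul(Function('B')(-10), Pow(Mul(-128, 45), -1)) = Mul(Pow(-10, 2), Pow(Mul(-128, 45), -1)) = Mul(100, Pow(-5760, -1)) = Mul(100, Rational(-1, 5760)) = Rational(-5, 288)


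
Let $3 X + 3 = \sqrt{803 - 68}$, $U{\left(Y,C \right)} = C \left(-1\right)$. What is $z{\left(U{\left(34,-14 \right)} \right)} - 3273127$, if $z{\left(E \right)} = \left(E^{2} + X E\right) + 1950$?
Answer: $-3270995 + \frac{98 \sqrt{15}}{3} \approx -3.2709 \cdot 10^{6}$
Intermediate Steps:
$U{\left(Y,C \right)} = - C$
$X = -1 + \frac{7 \sqrt{15}}{3}$ ($X = -1 + \frac{\sqrt{803 - 68}}{3} = -1 + \frac{\sqrt{735}}{3} = -1 + \frac{7 \sqrt{15}}{3} \approx 8.037$)
$z{\left(E \right)} = 1950 + E^{2} + E \left(-1 + \frac{7 \sqrt{15}}{3}\right)$ ($z{\left(E \right)} = \left(E^{2} + \left(-1 + \frac{7 \sqrt{15}}{3}\right) E\right) + 1950 = \left(E^{2} + E \left(-1 + \frac{7 \sqrt{15}}{3}\right)\right) + 1950 = 1950 + E^{2} + E \left(-1 + \frac{7 \sqrt{15}}{3}\right)$)
$z{\left(U{\left(34,-14 \right)} \right)} - 3273127 = \left(1950 + \left(\left(-1\right) \left(-14\right)\right)^{2} - \left(-1\right) \left(-14\right) + \frac{7 \left(\left(-1\right) \left(-14\right)\right) \sqrt{15}}{3}\right) - 3273127 = \left(1950 + 14^{2} - 14 + \frac{7}{3} \cdot 14 \sqrt{15}\right) - 3273127 = \left(1950 + 196 - 14 + \frac{98 \sqrt{15}}{3}\right) - 3273127 = \left(2132 + \frac{98 \sqrt{15}}{3}\right) - 3273127 = -3270995 + \frac{98 \sqrt{15}}{3}$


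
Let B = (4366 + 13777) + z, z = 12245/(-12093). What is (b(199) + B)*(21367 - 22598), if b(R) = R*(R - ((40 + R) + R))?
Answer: 437945630489/12093 ≈ 3.6215e+7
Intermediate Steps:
z = -12245/12093 (z = 12245*(-1/12093) = -12245/12093 ≈ -1.0126)
b(R) = R*(-40 - R) (b(R) = R*(R - (40 + 2*R)) = R*(R + (-40 - 2*R)) = R*(-40 - R))
B = 219391054/12093 (B = (4366 + 13777) - 12245/12093 = 18143 - 12245/12093 = 219391054/12093 ≈ 18142.)
(b(199) + B)*(21367 - 22598) = (-1*199*(40 + 199) + 219391054/12093)*(21367 - 22598) = (-1*199*239 + 219391054/12093)*(-1231) = (-47561 + 219391054/12093)*(-1231) = -355764119/12093*(-1231) = 437945630489/12093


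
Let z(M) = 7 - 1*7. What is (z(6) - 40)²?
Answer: 1600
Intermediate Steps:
z(M) = 0 (z(M) = 7 - 7 = 0)
(z(6) - 40)² = (0 - 40)² = (-40)² = 1600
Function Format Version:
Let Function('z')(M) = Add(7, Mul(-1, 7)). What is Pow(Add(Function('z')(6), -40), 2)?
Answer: 1600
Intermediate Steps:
Function('z')(M) = 0 (Function('z')(M) = Add(7, -7) = 0)
Pow(Add(Function('z')(6), -40), 2) = Pow(Add(0, -40), 2) = Pow(-40, 2) = 1600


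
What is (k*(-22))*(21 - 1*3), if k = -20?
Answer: 7920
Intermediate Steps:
(k*(-22))*(21 - 1*3) = (-20*(-22))*(21 - 1*3) = 440*(21 - 3) = 440*18 = 7920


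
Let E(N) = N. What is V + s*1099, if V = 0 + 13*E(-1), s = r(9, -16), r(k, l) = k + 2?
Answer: 12076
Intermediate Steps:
r(k, l) = 2 + k
s = 11 (s = 2 + 9 = 11)
V = -13 (V = 0 + 13*(-1) = 0 - 13 = -13)
V + s*1099 = -13 + 11*1099 = -13 + 12089 = 12076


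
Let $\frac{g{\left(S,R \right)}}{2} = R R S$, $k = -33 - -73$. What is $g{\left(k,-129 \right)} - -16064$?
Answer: $1347344$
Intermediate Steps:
$k = 40$ ($k = -33 + 73 = 40$)
$g{\left(S,R \right)} = 2 S R^{2}$ ($g{\left(S,R \right)} = 2 R R S = 2 R^{2} S = 2 S R^{2}$)
$g{\left(k,-129 \right)} - -16064 = 2 \cdot 40 \left(-129\right)^{2} - -16064 = 2 \cdot 40 \cdot 16641 + 16064 = 1331280 + 16064 = 1347344$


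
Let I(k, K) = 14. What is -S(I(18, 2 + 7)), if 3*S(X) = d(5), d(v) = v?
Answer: -5/3 ≈ -1.6667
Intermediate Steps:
S(X) = 5/3 (S(X) = (⅓)*5 = 5/3)
-S(I(18, 2 + 7)) = -1*5/3 = -5/3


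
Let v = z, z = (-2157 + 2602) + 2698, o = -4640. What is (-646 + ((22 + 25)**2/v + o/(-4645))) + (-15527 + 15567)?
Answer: -1764458417/2919847 ≈ -604.30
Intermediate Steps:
z = 3143 (z = 445 + 2698 = 3143)
v = 3143
(-646 + ((22 + 25)**2/v + o/(-4645))) + (-15527 + 15567) = (-646 + ((22 + 25)**2/3143 - 4640/(-4645))) + (-15527 + 15567) = (-646 + (47**2*(1/3143) - 4640*(-1/4645))) + 40 = (-646 + (2209*(1/3143) + 928/929)) + 40 = (-646 + (2209/3143 + 928/929)) + 40 = (-646 + 4968865/2919847) + 40 = -1881252297/2919847 + 40 = -1764458417/2919847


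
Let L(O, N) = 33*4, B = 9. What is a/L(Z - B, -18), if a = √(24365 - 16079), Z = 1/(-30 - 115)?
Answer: √8286/132 ≈ 0.68960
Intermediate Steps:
Z = -1/145 (Z = 1/(-145) = -1/145 ≈ -0.0068966)
L(O, N) = 132
a = √8286 ≈ 91.027
a/L(Z - B, -18) = √8286/132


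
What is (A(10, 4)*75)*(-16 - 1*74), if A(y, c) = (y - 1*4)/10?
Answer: -4050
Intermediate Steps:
A(y, c) = -⅖ + y/10 (A(y, c) = (y - 4)*(⅒) = (-4 + y)*(⅒) = -⅖ + y/10)
(A(10, 4)*75)*(-16 - 1*74) = ((-⅖ + (⅒)*10)*75)*(-16 - 1*74) = ((-⅖ + 1)*75)*(-16 - 74) = ((⅗)*75)*(-90) = 45*(-90) = -4050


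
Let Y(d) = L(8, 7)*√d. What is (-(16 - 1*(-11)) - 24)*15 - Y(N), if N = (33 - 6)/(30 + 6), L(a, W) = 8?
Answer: -765 - 4*√3 ≈ -771.93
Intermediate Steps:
N = ¾ (N = 27/36 = 27*(1/36) = ¾ ≈ 0.75000)
Y(d) = 8*√d
(-(16 - 1*(-11)) - 24)*15 - Y(N) = (-(16 - 1*(-11)) - 24)*15 - 8*√(¾) = (-(16 + 11) - 24)*15 - 8*√3/2 = (-1*27 - 24)*15 - 4*√3 = (-27 - 24)*15 - 4*√3 = -51*15 - 4*√3 = -765 - 4*√3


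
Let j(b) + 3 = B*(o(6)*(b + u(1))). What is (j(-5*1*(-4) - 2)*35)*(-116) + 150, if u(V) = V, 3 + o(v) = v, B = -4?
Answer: 938010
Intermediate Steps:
o(v) = -3 + v
j(b) = -15 - 12*b (j(b) = -3 - 4*(-3 + 6)*(b + 1) = -3 - 12*(1 + b) = -3 - 4*(3 + 3*b) = -3 + (-12 - 12*b) = -15 - 12*b)
(j(-5*1*(-4) - 2)*35)*(-116) + 150 = ((-15 - 12*(-5*1*(-4) - 2))*35)*(-116) + 150 = ((-15 - 12*(-5*(-4) - 2))*35)*(-116) + 150 = ((-15 - 12*(20 - 2))*35)*(-116) + 150 = ((-15 - 12*18)*35)*(-116) + 150 = ((-15 - 216)*35)*(-116) + 150 = -231*35*(-116) + 150 = -8085*(-116) + 150 = 937860 + 150 = 938010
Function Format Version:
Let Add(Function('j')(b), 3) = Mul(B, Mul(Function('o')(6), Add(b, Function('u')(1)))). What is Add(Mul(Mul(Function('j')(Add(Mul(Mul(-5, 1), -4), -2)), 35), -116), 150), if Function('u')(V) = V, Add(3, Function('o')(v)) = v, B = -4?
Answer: 938010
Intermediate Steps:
Function('o')(v) = Add(-3, v)
Function('j')(b) = Add(-15, Mul(-12, b)) (Function('j')(b) = Add(-3, Mul(-4, Mul(Add(-3, 6), Add(b, 1)))) = Add(-3, Mul(-4, Mul(3, Add(1, b)))) = Add(-3, Mul(-4, Add(3, Mul(3, b)))) = Add(-3, Add(-12, Mul(-12, b))) = Add(-15, Mul(-12, b)))
Add(Mul(Mul(Function('j')(Add(Mul(Mul(-5, 1), -4), -2)), 35), -116), 150) = Add(Mul(Mul(Add(-15, Mul(-12, Add(Mul(Mul(-5, 1), -4), -2))), 35), -116), 150) = Add(Mul(Mul(Add(-15, Mul(-12, Add(Mul(-5, -4), -2))), 35), -116), 150) = Add(Mul(Mul(Add(-15, Mul(-12, Add(20, -2))), 35), -116), 150) = Add(Mul(Mul(Add(-15, Mul(-12, 18)), 35), -116), 150) = Add(Mul(Mul(Add(-15, -216), 35), -116), 150) = Add(Mul(Mul(-231, 35), -116), 150) = Add(Mul(-8085, -116), 150) = Add(937860, 150) = 938010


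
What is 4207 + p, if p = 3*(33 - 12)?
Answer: 4270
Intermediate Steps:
p = 63 (p = 3*21 = 63)
4207 + p = 4207 + 63 = 4270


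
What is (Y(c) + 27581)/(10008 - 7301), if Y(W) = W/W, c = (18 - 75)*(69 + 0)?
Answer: 27582/2707 ≈ 10.189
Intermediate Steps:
c = -3933 (c = -57*69 = -3933)
Y(W) = 1
(Y(c) + 27581)/(10008 - 7301) = (1 + 27581)/(10008 - 7301) = 27582/2707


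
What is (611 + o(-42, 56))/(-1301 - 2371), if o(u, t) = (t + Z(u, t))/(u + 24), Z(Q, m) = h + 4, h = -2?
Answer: -2735/16524 ≈ -0.16552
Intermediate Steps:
Z(Q, m) = 2 (Z(Q, m) = -2 + 4 = 2)
o(u, t) = (2 + t)/(24 + u) (o(u, t) = (t + 2)/(u + 24) = (2 + t)/(24 + u))
(611 + o(-42, 56))/(-1301 - 2371) = (611 + (2 + 56)/(24 - 42))/(-1301 - 2371) = (611 + 58/(-18))/(-3672) = (611 - 1/18*58)*(-1/3672) = (611 - 29/9)*(-1/3672) = (5470/9)*(-1/3672) = -2735/16524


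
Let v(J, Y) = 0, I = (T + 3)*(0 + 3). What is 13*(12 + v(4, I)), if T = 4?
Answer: 156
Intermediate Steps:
I = 21 (I = (4 + 3)*(0 + 3) = 7*3 = 21)
13*(12 + v(4, I)) = 13*(12 + 0) = 13*12 = 156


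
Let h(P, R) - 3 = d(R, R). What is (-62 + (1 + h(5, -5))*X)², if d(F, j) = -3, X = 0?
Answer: 3844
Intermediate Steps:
h(P, R) = 0 (h(P, R) = 3 - 3 = 0)
(-62 + (1 + h(5, -5))*X)² = (-62 + (1 + 0)*0)² = (-62 + 1*0)² = (-62 + 0)² = (-62)² = 3844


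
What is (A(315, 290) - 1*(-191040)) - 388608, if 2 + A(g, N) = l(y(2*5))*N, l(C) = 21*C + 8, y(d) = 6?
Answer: -158710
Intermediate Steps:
l(C) = 8 + 21*C
A(g, N) = -2 + 134*N (A(g, N) = -2 + (8 + 21*6)*N = -2 + (8 + 126)*N = -2 + 134*N)
(A(315, 290) - 1*(-191040)) - 388608 = ((-2 + 134*290) - 1*(-191040)) - 388608 = ((-2 + 38860) + 191040) - 388608 = (38858 + 191040) - 388608 = 229898 - 388608 = -158710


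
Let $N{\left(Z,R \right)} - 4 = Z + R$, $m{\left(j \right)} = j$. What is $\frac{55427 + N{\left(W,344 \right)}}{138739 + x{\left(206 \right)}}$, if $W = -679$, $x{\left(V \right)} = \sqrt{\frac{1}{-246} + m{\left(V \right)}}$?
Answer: $\frac{1880415130224}{4735133439091} - \frac{275480 \sqrt{498642}}{4735133439091} \approx 0.39708$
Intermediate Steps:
$x{\left(V \right)} = \sqrt{- \frac{1}{246} + V}$ ($x{\left(V \right)} = \sqrt{\frac{1}{-246} + V} = \sqrt{- \frac{1}{246} + V}$)
$N{\left(Z,R \right)} = 4 + R + Z$ ($N{\left(Z,R \right)} = 4 + \left(Z + R\right) = 4 + \left(R + Z\right) = 4 + R + Z$)
$\frac{55427 + N{\left(W,344 \right)}}{138739 + x{\left(206 \right)}} = \frac{55427 + \left(4 + 344 - 679\right)}{138739 + \frac{\sqrt{-246 + 60516 \cdot 206}}{246}} = \frac{55427 - 331}{138739 + \frac{\sqrt{-246 + 12466296}}{246}} = \frac{55096}{138739 + \frac{\sqrt{12466050}}{246}} = \frac{55096}{138739 + \frac{5 \sqrt{498642}}{246}}$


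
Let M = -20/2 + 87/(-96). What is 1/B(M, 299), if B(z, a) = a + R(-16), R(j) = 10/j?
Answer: 8/2387 ≈ 0.0033515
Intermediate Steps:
M = -349/32 (M = -20*1/2 + 87*(-1/96) = -10 - 29/32 = -349/32 ≈ -10.906)
B(z, a) = -5/8 + a (B(z, a) = a + 10/(-16) = a + 10*(-1/16) = a - 5/8 = -5/8 + a)
1/B(M, 299) = 1/(-5/8 + 299) = 1/(2387/8) = 8/2387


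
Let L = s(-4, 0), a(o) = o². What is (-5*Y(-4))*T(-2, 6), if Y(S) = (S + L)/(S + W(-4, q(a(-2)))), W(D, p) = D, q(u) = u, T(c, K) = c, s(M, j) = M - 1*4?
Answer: 15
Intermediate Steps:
s(M, j) = -4 + M (s(M, j) = M - 4 = -4 + M)
L = -8 (L = -4 - 4 = -8)
Y(S) = (-8 + S)/(-4 + S) (Y(S) = (S - 8)/(S - 4) = (-8 + S)/(-4 + S))
(-5*Y(-4))*T(-2, 6) = -5*(-8 - 4)/(-4 - 4)*(-2) = -5*(-12)/(-8)*(-2) = -(-5)*(-12)/8*(-2) = -5*3/2*(-2) = -15/2*(-2) = 15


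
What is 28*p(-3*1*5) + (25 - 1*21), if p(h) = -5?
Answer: -136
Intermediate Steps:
28*p(-3*1*5) + (25 - 1*21) = 28*(-5) + (25 - 1*21) = -140 + (25 - 21) = -140 + 4 = -136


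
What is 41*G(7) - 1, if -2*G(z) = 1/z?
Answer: -55/14 ≈ -3.9286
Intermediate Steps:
G(z) = -1/(2*z)
41*G(7) - 1 = 41*(-1/2/7) - 1 = 41*(-1/2*1/7) - 1 = 41*(-1/14) - 1 = -41/14 - 1 = -55/14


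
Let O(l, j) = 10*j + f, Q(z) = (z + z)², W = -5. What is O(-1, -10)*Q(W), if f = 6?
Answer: -9400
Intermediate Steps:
Q(z) = 4*z² (Q(z) = (2*z)² = 4*z²)
O(l, j) = 6 + 10*j (O(l, j) = 10*j + 6 = 6 + 10*j)
O(-1, -10)*Q(W) = (6 + 10*(-10))*(4*(-5)²) = (6 - 100)*(4*25) = -94*100 = -9400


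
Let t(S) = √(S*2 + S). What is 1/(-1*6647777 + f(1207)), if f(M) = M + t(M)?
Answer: -6646570/44176892761279 - √3621/44176892761279 ≈ -1.5045e-7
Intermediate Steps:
t(S) = √3*√S (t(S) = √(2*S + S) = √(3*S) = √3*√S)
f(M) = M + √3*√M
1/(-1*6647777 + f(1207)) = 1/(-1*6647777 + (1207 + √3*√1207)) = 1/(-6647777 + (1207 + √3621)) = 1/(-6646570 + √3621)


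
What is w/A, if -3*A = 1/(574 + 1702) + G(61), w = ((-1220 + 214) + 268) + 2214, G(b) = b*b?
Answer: -3359376/2822999 ≈ -1.1900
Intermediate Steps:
G(b) = b²
w = 1476 (w = (-1006 + 268) + 2214 = -738 + 2214 = 1476)
A = -2822999/2276 (A = -(1/(574 + 1702) + 61²)/3 = -(1/2276 + 3721)/3 = -⅓*8468997/2276 = -2822999/2276 ≈ -1240.3)
w/A = 1476/(-2822999/2276) = 1476*(-2276/2822999) = -3359376/2822999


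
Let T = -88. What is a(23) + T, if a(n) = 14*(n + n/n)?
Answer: 248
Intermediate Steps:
a(n) = 14 + 14*n (a(n) = 14*(n + 1) = 14*(1 + n) = 14 + 14*n)
a(23) + T = (14 + 14*23) - 88 = (14 + 322) - 88 = 336 - 88 = 248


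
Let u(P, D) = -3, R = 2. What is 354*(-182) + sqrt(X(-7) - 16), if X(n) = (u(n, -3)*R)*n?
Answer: -64428 + sqrt(26) ≈ -64423.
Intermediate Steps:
X(n) = -6*n (X(n) = (-3*2)*n = -6*n)
354*(-182) + sqrt(X(-7) - 16) = 354*(-182) + sqrt(-6*(-7) - 16) = -64428 + sqrt(42 - 16) = -64428 + sqrt(26)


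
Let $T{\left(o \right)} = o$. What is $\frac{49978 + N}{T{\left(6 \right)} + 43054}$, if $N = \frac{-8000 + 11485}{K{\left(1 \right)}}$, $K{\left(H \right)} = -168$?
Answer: $\frac{8392819}{7234080} \approx 1.1602$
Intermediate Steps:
$N = - \frac{3485}{168}$ ($N = \frac{-8000 + 11485}{-168} = 3485 \left(- \frac{1}{168}\right) = - \frac{3485}{168} \approx -20.744$)
$\frac{49978 + N}{T{\left(6 \right)} + 43054} = \frac{49978 - \frac{3485}{168}}{6 + 43054} = \frac{8392819}{168 \cdot 43060} = \frac{8392819}{168} \cdot \frac{1}{43060} = \frac{8392819}{7234080}$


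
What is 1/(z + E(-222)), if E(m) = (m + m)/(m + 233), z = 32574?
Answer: 11/357870 ≈ 3.0737e-5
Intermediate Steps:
E(m) = 2*m/(233 + m) (E(m) = (2*m)/(233 + m) = 2*m/(233 + m))
1/(z + E(-222)) = 1/(32574 + 2*(-222)/(233 - 222)) = 1/(32574 + 2*(-222)/11) = 1/(32574 + 2*(-222)*(1/11)) = 1/(32574 - 444/11) = 1/(357870/11) = 11/357870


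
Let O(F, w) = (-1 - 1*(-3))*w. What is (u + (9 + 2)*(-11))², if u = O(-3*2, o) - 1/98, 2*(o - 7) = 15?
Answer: 81306289/9604 ≈ 8465.9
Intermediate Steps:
o = 29/2 (o = 7 + (½)*15 = 7 + 15/2 = 29/2 ≈ 14.500)
O(F, w) = 2*w (O(F, w) = (-1 + 3)*w = 2*w)
u = 2841/98 (u = 2*(29/2) - 1/98 = 29 - 1*1/98 = 29 - 1/98 = 2841/98 ≈ 28.990)
(u + (9 + 2)*(-11))² = (2841/98 + (9 + 2)*(-11))² = (2841/98 + 11*(-11))² = (2841/98 - 121)² = (-9017/98)² = 81306289/9604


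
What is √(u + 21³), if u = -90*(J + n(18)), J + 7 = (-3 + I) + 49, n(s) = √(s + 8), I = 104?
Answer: 3*√(-401 - 10*√26) ≈ 63.78*I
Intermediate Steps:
n(s) = √(8 + s)
J = 143 (J = -7 + ((-3 + 104) + 49) = -7 + (101 + 49) = -7 + 150 = 143)
u = -12870 - 90*√26 (u = -90*(143 + √(8 + 18)) = -90*(143 + √26) = -12870 - 90*√26 ≈ -13329.)
√(u + 21³) = √((-12870 - 90*√26) + 21³) = √((-12870 - 90*√26) + 9261) = √(-3609 - 90*√26)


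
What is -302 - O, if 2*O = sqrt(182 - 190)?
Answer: -302 - I*sqrt(2) ≈ -302.0 - 1.4142*I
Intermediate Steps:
O = I*sqrt(2) (O = sqrt(182 - 190)/2 = sqrt(-8)/2 = (2*I*sqrt(2))/2 = I*sqrt(2) ≈ 1.4142*I)
-302 - O = -302 - I*sqrt(2)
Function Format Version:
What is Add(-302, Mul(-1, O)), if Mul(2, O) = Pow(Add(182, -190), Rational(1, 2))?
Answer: Add(-302, Mul(-1, I, Pow(2, Rational(1, 2)))) ≈ Add(-302.00, Mul(-1.4142, I))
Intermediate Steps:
O = Mul(I, Pow(2, Rational(1, 2))) (O = Mul(Rational(1, 2), Pow(Add(182, -190), Rational(1, 2))) = Mul(Rational(1, 2), Pow(-8, Rational(1, 2))) = Mul(Rational(1, 2), Mul(2, I, Pow(2, Rational(1, 2)))) = Mul(I, Pow(2, Rational(1, 2))) ≈ Mul(1.4142, I))
Add(-302, Mul(-1, O)) = Add(-302, Mul(-1, Mul(I, Pow(2, Rational(1, 2))))) = Add(-302, Mul(-1, I, Pow(2, Rational(1, 2))))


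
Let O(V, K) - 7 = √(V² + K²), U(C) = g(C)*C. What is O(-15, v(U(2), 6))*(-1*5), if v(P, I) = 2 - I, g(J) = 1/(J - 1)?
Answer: -35 - 5*√241 ≈ -112.62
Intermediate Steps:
g(J) = 1/(-1 + J)
U(C) = C/(-1 + C)
O(V, K) = 7 + √(K² + V²) (O(V, K) = 7 + √(V² + K²) = 7 + √(K² + V²))
O(-15, v(U(2), 6))*(-1*5) = (7 + √((2 - 1*6)² + (-15)²))*(-1*5) = (7 + √((2 - 6)² + 225))*(-5) = (7 + √((-4)² + 225))*(-5) = (7 + √(16 + 225))*(-5) = (7 + √241)*(-5) = -35 - 5*√241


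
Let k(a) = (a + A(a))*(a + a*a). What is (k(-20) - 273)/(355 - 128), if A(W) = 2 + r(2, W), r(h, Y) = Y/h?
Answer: -10913/227 ≈ -48.075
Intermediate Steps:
A(W) = 2 + W/2
k(a) = (2 + 3*a/2)*(a + a**2) (k(a) = (a + (2 + a/2))*(a + a*a) = (2 + 3*a/2)*(a + a**2))
(k(-20) - 273)/(355 - 128) = ((1/2)*(-20)*(4 + 3*(-20)**2 + 7*(-20)) - 273)/(355 - 128) = ((1/2)*(-20)*(4 + 3*400 - 140) - 273)/227 = ((1/2)*(-20)*(4 + 1200 - 140) - 273)*(1/227) = ((1/2)*(-20)*1064 - 273)*(1/227) = (-10640 - 273)*(1/227) = -10913*1/227 = -10913/227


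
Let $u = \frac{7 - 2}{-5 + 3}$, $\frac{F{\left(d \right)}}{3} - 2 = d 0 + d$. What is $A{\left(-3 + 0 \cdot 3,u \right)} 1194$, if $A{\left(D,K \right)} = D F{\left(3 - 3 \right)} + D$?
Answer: $-25074$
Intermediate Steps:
$F{\left(d \right)} = 6 + 3 d$ ($F{\left(d \right)} = 6 + 3 \left(d 0 + d\right) = 6 + 3 \left(0 + d\right) = 6 + 3 d$)
$u = - \frac{5}{2}$ ($u = \frac{5}{-2} = 5 \left(- \frac{1}{2}\right) = - \frac{5}{2} \approx -2.5$)
$A{\left(D,K \right)} = 7 D$ ($A{\left(D,K \right)} = D \left(6 + 3 \left(3 - 3\right)\right) + D = D \left(6 + 3 \cdot 0\right) + D = D \left(6 + 0\right) + D = D 6 + D = 6 D + D = 7 D$)
$A{\left(-3 + 0 \cdot 3,u \right)} 1194 = 7 \left(-3 + 0 \cdot 3\right) 1194 = 7 \left(-3 + 0\right) 1194 = 7 \left(-3\right) 1194 = \left(-21\right) 1194 = -25074$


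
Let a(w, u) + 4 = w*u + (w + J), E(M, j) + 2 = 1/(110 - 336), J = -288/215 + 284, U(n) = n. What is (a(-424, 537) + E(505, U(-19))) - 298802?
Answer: -25589308543/48590 ≈ -5.2664e+5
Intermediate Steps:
J = 60772/215 (J = -288*1/215 + 284 = -288/215 + 284 = 60772/215 ≈ 282.66)
E(M, j) = -453/226 (E(M, j) = -2 + 1/(110 - 336) = -2 + 1/(-226) = -2 - 1/226 = -453/226)
a(w, u) = 59912/215 + w + u*w (a(w, u) = -4 + (w*u + (w + 60772/215)) = -4 + (u*w + (60772/215 + w)) = -4 + (60772/215 + w + u*w) = 59912/215 + w + u*w)
(a(-424, 537) + E(505, U(-19))) - 298802 = ((59912/215 - 424 + 537*(-424)) - 453/226) - 298802 = ((59912/215 - 424 - 227688) - 453/226) - 298802 = (-48984168/215 - 453/226) - 298802 = -11070519363/48590 - 298802 = -25589308543/48590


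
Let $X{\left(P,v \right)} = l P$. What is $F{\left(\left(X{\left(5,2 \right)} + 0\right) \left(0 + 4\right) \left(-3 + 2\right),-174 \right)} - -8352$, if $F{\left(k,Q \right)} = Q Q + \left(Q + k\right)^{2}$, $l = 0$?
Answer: $68904$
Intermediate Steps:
$X{\left(P,v \right)} = 0$ ($X{\left(P,v \right)} = 0 P = 0$)
$F{\left(k,Q \right)} = Q^{2} + \left(Q + k\right)^{2}$
$F{\left(\left(X{\left(5,2 \right)} + 0\right) \left(0 + 4\right) \left(-3 + 2\right),-174 \right)} - -8352 = \left(\left(-174\right)^{2} + \left(-174 + \left(0 + 0\right) \left(0 + 4\right) \left(-3 + 2\right)\right)^{2}\right) - -8352 = \left(30276 + \left(-174 + 0 \cdot 4 \left(-1\right)\right)^{2}\right) + 8352 = \left(30276 + \left(-174 + 0 \left(-4\right)\right)^{2}\right) + 8352 = \left(30276 + \left(-174 + 0\right)^{2}\right) + 8352 = \left(30276 + \left(-174\right)^{2}\right) + 8352 = \left(30276 + 30276\right) + 8352 = 60552 + 8352 = 68904$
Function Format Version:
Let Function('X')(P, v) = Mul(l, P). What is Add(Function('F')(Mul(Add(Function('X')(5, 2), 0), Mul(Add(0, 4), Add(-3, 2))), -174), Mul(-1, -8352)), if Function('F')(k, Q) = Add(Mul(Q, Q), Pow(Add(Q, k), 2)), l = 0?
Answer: 68904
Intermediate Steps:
Function('X')(P, v) = 0 (Function('X')(P, v) = Mul(0, P) = 0)
Function('F')(k, Q) = Add(Pow(Q, 2), Pow(Add(Q, k), 2))
Add(Function('F')(Mul(Add(Function('X')(5, 2), 0), Mul(Add(0, 4), Add(-3, 2))), -174), Mul(-1, -8352)) = Add(Add(Pow(-174, 2), Pow(Add(-174, Mul(Add(0, 0), Mul(Add(0, 4), Add(-3, 2)))), 2)), Mul(-1, -8352)) = Add(Add(30276, Pow(Add(-174, Mul(0, Mul(4, -1))), 2)), 8352) = Add(Add(30276, Pow(Add(-174, Mul(0, -4)), 2)), 8352) = Add(Add(30276, Pow(Add(-174, 0), 2)), 8352) = Add(Add(30276, Pow(-174, 2)), 8352) = Add(Add(30276, 30276), 8352) = Add(60552, 8352) = 68904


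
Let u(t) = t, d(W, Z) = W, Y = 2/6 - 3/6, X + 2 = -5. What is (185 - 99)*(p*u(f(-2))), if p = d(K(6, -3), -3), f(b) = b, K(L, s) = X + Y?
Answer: 3698/3 ≈ 1232.7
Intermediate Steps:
X = -7 (X = -2 - 5 = -7)
Y = -⅙ (Y = 2*(⅙) - 3*⅙ = ⅓ - ½ = -⅙ ≈ -0.16667)
K(L, s) = -43/6 (K(L, s) = -7 - ⅙ = -43/6)
p = -43/6 ≈ -7.1667
(185 - 99)*(p*u(f(-2))) = (185 - 99)*(-43/6*(-2)) = 86*(43/3) = 3698/3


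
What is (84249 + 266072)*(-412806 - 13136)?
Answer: -149216427382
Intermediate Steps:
(84249 + 266072)*(-412806 - 13136) = 350321*(-425942) = -149216427382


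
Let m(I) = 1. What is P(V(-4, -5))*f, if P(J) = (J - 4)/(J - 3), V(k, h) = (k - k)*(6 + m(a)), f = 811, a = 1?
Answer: 3244/3 ≈ 1081.3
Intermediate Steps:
V(k, h) = 0 (V(k, h) = (k - k)*(6 + 1) = 0*7 = 0)
P(J) = (-4 + J)/(-3 + J)
P(V(-4, -5))*f = ((-4 + 0)/(-3 + 0))*811 = (-4/(-3))*811 = -⅓*(-4)*811 = (4/3)*811 = 3244/3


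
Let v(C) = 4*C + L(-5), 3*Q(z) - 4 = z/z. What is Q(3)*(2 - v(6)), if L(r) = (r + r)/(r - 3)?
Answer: -155/4 ≈ -38.750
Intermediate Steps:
Q(z) = 5/3 (Q(z) = 4/3 + (z/z)/3 = 4/3 + (⅓)*1 = 4/3 + ⅓ = 5/3)
L(r) = 2*r/(-3 + r) (L(r) = (2*r)/(-3 + r) = 2*r/(-3 + r))
v(C) = 5/4 + 4*C (v(C) = 4*C + 2*(-5)/(-3 - 5) = 4*C + 2*(-5)/(-8) = 4*C + 2*(-5)*(-⅛) = 4*C + 5/4 = 5/4 + 4*C)
Q(3)*(2 - v(6)) = 5*(2 - (5/4 + 4*6))/3 = 5*(2 - (5/4 + 24))/3 = 5*(2 - 1*101/4)/3 = 5*(2 - 101/4)/3 = (5/3)*(-93/4) = -155/4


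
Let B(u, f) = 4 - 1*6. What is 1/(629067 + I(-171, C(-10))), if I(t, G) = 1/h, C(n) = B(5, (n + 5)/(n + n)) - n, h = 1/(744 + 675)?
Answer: 1/630486 ≈ 1.5861e-6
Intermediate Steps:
h = 1/1419 ≈ 0.00070472
B(u, f) = -2 (B(u, f) = 4 - 6 = -2)
C(n) = -2 - n
I(t, G) = 1419 (I(t, G) = 1/(1/1419) = 1419)
1/(629067 + I(-171, C(-10))) = 1/(629067 + 1419) = 1/630486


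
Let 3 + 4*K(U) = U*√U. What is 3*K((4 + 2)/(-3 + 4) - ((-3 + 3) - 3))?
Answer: 18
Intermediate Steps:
K(U) = -¾ + U^(3/2)/4 (K(U) = -¾ + (U*√U)/4 = -¾ + U^(3/2)/4)
3*K((4 + 2)/(-3 + 4) - ((-3 + 3) - 3)) = 3*(-¾ + ((4 + 2)/(-3 + 4) - ((-3 + 3) - 3))^(3/2)/4) = 3*(-¾ + (6/1 - (0 - 3))^(3/2)/4) = 3*(-¾ + (6*1 - 1*(-3))^(3/2)/4) = 3*(-¾ + (6 + 3)^(3/2)/4) = 3*(-¾ + 9^(3/2)/4) = 3*(-¾ + (¼)*27) = 3*(-¾ + 27/4) = 3*6 = 18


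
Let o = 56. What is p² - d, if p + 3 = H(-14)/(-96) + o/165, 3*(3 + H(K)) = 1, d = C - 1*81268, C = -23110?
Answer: 409230686569/3920400 ≈ 1.0438e+5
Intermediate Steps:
d = -104378 (d = -23110 - 1*81268 = -23110 - 81268 = -104378)
H(K) = -8/3 (H(K) = -3 + (⅓)*1 = -3 + ⅓ = -8/3)
p = -5213/1980 (p = -3 + (-8/3/(-96) + 56/165) = -3 + (-8/3*(-1/96) + 56*(1/165)) = -3 + (1/36 + 56/165) = -3 + 727/1980 = -5213/1980 ≈ -2.6328)
p² - d = (-5213/1980)² - 1*(-104378) = 27175369/3920400 + 104378 = 409230686569/3920400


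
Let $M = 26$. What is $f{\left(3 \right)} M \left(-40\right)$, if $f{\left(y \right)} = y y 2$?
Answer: $-18720$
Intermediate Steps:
$f{\left(y \right)} = 2 y^{2}$ ($f{\left(y \right)} = y^{2} \cdot 2 = 2 y^{2}$)
$f{\left(3 \right)} M \left(-40\right) = 2 \cdot 3^{2} \cdot 26 \left(-40\right) = 2 \cdot 9 \cdot 26 \left(-40\right) = 18 \cdot 26 \left(-40\right) = 468 \left(-40\right) = -18720$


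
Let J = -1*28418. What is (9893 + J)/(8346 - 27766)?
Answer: 3705/3884 ≈ 0.95391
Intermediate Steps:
J = -28418
(9893 + J)/(8346 - 27766) = (9893 - 28418)/(8346 - 27766) = -18525/(-19420) = -18525*(-1/19420) = 3705/3884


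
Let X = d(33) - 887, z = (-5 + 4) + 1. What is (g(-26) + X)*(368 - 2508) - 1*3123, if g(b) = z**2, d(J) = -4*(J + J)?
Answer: 2460017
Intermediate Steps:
d(J) = -8*J
z = 0 (z = -1 + 1 = 0)
X = -1151 (X = -8*33 - 887 = -264 - 887 = -1151)
g(b) = 0 (g(b) = 0**2 = 0)
(g(-26) + X)*(368 - 2508) - 1*3123 = (0 - 1151)*(368 - 2508) - 1*3123 = -1151*(-2140) - 3123 = 2463140 - 3123 = 2460017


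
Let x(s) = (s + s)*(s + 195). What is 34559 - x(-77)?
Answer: 52731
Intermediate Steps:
x(s) = 2*s*(195 + s) (x(s) = (2*s)*(195 + s) = 2*s*(195 + s))
34559 - x(-77) = 34559 - 2*(-77)*(195 - 77) = 34559 - 2*(-77)*118 = 34559 - 1*(-18172) = 34559 + 18172 = 52731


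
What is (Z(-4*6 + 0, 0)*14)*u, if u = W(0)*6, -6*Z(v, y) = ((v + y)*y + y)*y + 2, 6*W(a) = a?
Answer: 0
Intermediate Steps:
W(a) = a/6
Z(v, y) = -⅓ - y*(y + y*(v + y))/6 (Z(v, y) = -(((v + y)*y + y)*y + 2)/6 = -((y*(v + y) + y)*y + 2)/6 = -((y + y*(v + y))*y + 2)/6 = -(y*(y + y*(v + y)) + 2)/6 = -(2 + y*(y + y*(v + y)))/6 = -⅓ - y*(y + y*(v + y))/6)
u = 0 (u = ((⅙)*0)*6 = 0*6 = 0)
(Z(-4*6 + 0, 0)*14)*u = ((-⅓ - ⅙*0² - ⅙*0³ - ⅙*(-4*6 + 0)*0²)*14)*0 = ((-⅓ - ⅙*0 - ⅙*0 - ⅙*(-24 + 0)*0)*14)*0 = ((-⅓ + 0 + 0 - ⅙*(-24)*0)*14)*0 = ((-⅓ + 0 + 0 + 0)*14)*0 = -⅓*14*0 = -14/3*0 = 0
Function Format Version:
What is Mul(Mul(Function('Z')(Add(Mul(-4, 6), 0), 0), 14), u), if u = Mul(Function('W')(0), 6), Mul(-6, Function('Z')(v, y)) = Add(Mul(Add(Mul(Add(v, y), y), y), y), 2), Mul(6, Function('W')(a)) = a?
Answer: 0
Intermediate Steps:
Function('W')(a) = Mul(Rational(1, 6), a)
Function('Z')(v, y) = Add(Rational(-1, 3), Mul(Rational(-1, 6), y, Add(y, Mul(y, Add(v, y))))) (Function('Z')(v, y) = Mul(Rational(-1, 6), Add(Mul(Add(Mul(Add(v, y), y), y), y), 2)) = Mul(Rational(-1, 6), Add(Mul(Add(Mul(y, Add(v, y)), y), y), 2)) = Mul(Rational(-1, 6), Add(Mul(Add(y, Mul(y, Add(v, y))), y), 2)) = Mul(Rational(-1, 6), Add(Mul(y, Add(y, Mul(y, Add(v, y)))), 2)) = Mul(Rational(-1, 6), Add(2, Mul(y, Add(y, Mul(y, Add(v, y)))))) = Add(Rational(-1, 3), Mul(Rational(-1, 6), y, Add(y, Mul(y, Add(v, y))))))
u = 0 (u = Mul(Mul(Rational(1, 6), 0), 6) = Mul(0, 6) = 0)
Mul(Mul(Function('Z')(Add(Mul(-4, 6), 0), 0), 14), u) = Mul(Mul(Add(Rational(-1, 3), Mul(Rational(-1, 6), Pow(0, 2)), Mul(Rational(-1, 6), Pow(0, 3)), Mul(Rational(-1, 6), Add(Mul(-4, 6), 0), Pow(0, 2))), 14), 0) = Mul(Mul(Add(Rational(-1, 3), Mul(Rational(-1, 6), 0), Mul(Rational(-1, 6), 0), Mul(Rational(-1, 6), Add(-24, 0), 0)), 14), 0) = Mul(Mul(Add(Rational(-1, 3), 0, 0, Mul(Rational(-1, 6), -24, 0)), 14), 0) = Mul(Mul(Add(Rational(-1, 3), 0, 0, 0), 14), 0) = Mul(Mul(Rational(-1, 3), 14), 0) = Mul(Rational(-14, 3), 0) = 0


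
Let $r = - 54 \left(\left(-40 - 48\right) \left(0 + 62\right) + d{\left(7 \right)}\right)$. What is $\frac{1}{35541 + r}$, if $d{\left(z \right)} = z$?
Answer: $\frac{1}{329787} \approx 3.0323 \cdot 10^{-6}$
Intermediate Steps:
$r = 294246$ ($r = - 54 \left(\left(-40 - 48\right) \left(0 + 62\right) + 7\right) = - 54 \left(\left(-88\right) 62 + 7\right) = - 54 \left(-5456 + 7\right) = \left(-54\right) \left(-5449\right) = 294246$)
$\frac{1}{35541 + r} = \frac{1}{35541 + 294246} = \frac{1}{329787}$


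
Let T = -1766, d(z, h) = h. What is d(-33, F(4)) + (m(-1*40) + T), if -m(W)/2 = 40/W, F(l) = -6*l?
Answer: -1788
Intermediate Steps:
m(W) = -80/W
d(-33, F(4)) + (m(-1*40) + T) = -6*4 + (-80/((-1*40)) - 1766) = -24 + (-80/(-40) - 1766) = -24 + (-80*(-1/40) - 1766) = -24 + (2 - 1766) = -24 - 1764 = -1788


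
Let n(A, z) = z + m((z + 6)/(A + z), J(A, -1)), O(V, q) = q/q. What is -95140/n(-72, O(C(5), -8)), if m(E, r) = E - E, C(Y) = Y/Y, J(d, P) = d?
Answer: -95140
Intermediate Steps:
C(Y) = 1
O(V, q) = 1
m(E, r) = 0
n(A, z) = z (n(A, z) = z + 0 = z)
-95140/n(-72, O(C(5), -8)) = -95140/1 = -95140*1 = -95140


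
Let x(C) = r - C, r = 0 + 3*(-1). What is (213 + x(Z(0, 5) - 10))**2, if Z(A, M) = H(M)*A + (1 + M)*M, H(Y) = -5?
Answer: 36100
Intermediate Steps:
r = -3 (r = 0 - 3 = -3)
Z(A, M) = -5*A + M*(1 + M) (Z(A, M) = -5*A + (1 + M)*M = -5*A + M*(1 + M))
x(C) = -3 - C
(213 + x(Z(0, 5) - 10))**2 = (213 + (-3 - ((5 + 5**2 - 5*0) - 10)))**2 = (213 + (-3 - ((5 + 25 + 0) - 10)))**2 = (213 + (-3 - (30 - 10)))**2 = (213 + (-3 - 1*20))**2 = (213 + (-3 - 20))**2 = (213 - 23)**2 = 190**2 = 36100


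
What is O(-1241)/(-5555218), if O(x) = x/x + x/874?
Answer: 367/4855260532 ≈ 7.5588e-8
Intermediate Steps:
O(x) = 1 + x/874 (O(x) = 1 + x*(1/874) = 1 + x/874)
O(-1241)/(-5555218) = (1 + (1/874)*(-1241))/(-5555218) = (1 - 1241/874)*(-1/5555218) = -367/874*(-1/5555218) = 367/4855260532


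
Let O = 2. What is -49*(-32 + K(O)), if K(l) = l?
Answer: 1470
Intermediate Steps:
-49*(-32 + K(O)) = -49*(-32 + 2) = -49*(-30) = 1470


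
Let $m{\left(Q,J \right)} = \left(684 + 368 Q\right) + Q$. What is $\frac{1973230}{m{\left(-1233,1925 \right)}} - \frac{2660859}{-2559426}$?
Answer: $- \frac{182929835633}{55368062658} \approx -3.3039$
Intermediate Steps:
$m{\left(Q,J \right)} = 684 + 369 Q$
$\frac{1973230}{m{\left(-1233,1925 \right)}} - \frac{2660859}{-2559426} = \frac{1973230}{684 + 369 \left(-1233\right)} - \frac{2660859}{-2559426} = \frac{1973230}{684 - 454977} - - \frac{886953}{853142} = \frac{1973230}{-454293} + \frac{886953}{853142} = 1973230 \left(- \frac{1}{454293}\right) + \frac{886953}{853142} = - \frac{281890}{64899} + \frac{886953}{853142} = - \frac{182929835633}{55368062658}$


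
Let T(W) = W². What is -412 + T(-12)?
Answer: -268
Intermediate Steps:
-412 + T(-12) = -412 + (-12)² = -412 + 144 = -268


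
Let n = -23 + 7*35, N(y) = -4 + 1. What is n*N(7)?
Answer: -666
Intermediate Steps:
N(y) = -3
n = 222 (n = -23 + 245 = 222)
n*N(7) = 222*(-3) = -666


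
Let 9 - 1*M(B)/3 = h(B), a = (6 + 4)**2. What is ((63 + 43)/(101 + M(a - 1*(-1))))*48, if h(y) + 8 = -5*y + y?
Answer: 1272/341 ≈ 3.7302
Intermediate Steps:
a = 100 (a = 10**2 = 100)
h(y) = -8 - 4*y (h(y) = -8 + (-5*y + y) = -8 - 4*y)
M(B) = 51 + 12*B (M(B) = 27 - 3*(-8 - 4*B) = 27 + (24 + 12*B) = 51 + 12*B)
((63 + 43)/(101 + M(a - 1*(-1))))*48 = ((63 + 43)/(101 + (51 + 12*(100 - 1*(-1)))))*48 = (106/(101 + (51 + 12*(100 + 1))))*48 = (106/(101 + (51 + 12*101)))*48 = (106/(101 + (51 + 1212)))*48 = (106/(101 + 1263))*48 = (106/1364)*48 = (106*(1/1364))*48 = (53/682)*48 = 1272/341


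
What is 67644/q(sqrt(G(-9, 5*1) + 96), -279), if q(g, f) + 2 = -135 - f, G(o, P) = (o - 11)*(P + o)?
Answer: 33822/71 ≈ 476.37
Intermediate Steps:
G(o, P) = (-11 + o)*(P + o)
q(g, f) = -137 - f (q(g, f) = -2 + (-135 - f) = -137 - f)
67644/q(sqrt(G(-9, 5*1) + 96), -279) = 67644/(-137 - 1*(-279)) = 67644/(-137 + 279) = 67644/142 = 67644*(1/142) = 33822/71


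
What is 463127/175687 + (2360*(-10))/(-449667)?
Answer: 212399141909/79000646229 ≈ 2.6886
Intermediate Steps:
463127/175687 + (2360*(-10))/(-449667) = 463127*(1/175687) - 23600*(-1/449667) = 463127/175687 + 23600/449667 = 212399141909/79000646229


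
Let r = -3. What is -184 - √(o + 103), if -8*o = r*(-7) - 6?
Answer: -184 - √1618/4 ≈ -194.06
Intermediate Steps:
o = -15/8 (o = -(-3*(-7) - 6)/8 = -(21 - 6)/8 = -⅛*15 = -15/8 ≈ -1.8750)
-184 - √(o + 103) = -184 - √(-15/8 + 103) = -184 - √(809/8) = -184 - √1618/4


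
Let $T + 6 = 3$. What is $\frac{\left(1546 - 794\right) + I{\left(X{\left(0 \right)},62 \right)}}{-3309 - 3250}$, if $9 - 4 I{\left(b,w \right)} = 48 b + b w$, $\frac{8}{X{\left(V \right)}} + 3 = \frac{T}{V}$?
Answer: $- \frac{431}{3748} \approx -0.11499$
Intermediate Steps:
$T = -3$ ($T = -6 + 3 = -3$)
$X{\left(V \right)} = \frac{8}{-3 - \frac{3}{V}}$
$I{\left(b,w \right)} = \frac{9}{4} - 12 b - \frac{b w}{4}$ ($I{\left(b,w \right)} = \frac{9}{4} - \frac{48 b + b w}{4} = \frac{9}{4} - \left(12 b + \frac{b w}{4}\right) = \frac{9}{4} - 12 b - \frac{b w}{4}$)
$\frac{\left(1546 - 794\right) + I{\left(X{\left(0 \right)},62 \right)}}{-3309 - 3250} = \frac{\left(1546 - 794\right) - \left(- \frac{9}{4} + \frac{1}{4} \left(\left(-8\right) 0 \frac{1}{3 + 3 \cdot 0}\right) 62 + 12 \left(-8\right) 0 \frac{1}{3 + 3 \cdot 0}\right)}{-3309 - 3250} = \frac{752 - \left(- \frac{9}{4} + \frac{1}{4} \left(\left(-8\right) 0 \frac{1}{3 + 0}\right) 62 + 12 \left(-8\right) 0 \frac{1}{3 + 0}\right)}{-6559} = \left(752 - \left(- \frac{9}{4} + \frac{1}{4} \left(\left(-8\right) 0 \cdot \frac{1}{3}\right) 62 + 12 \left(-8\right) 0 \cdot \frac{1}{3}\right)\right) \left(- \frac{1}{6559}\right) = \left(752 - \left(- \frac{9}{4} + 0 \cdot 62\right)\right) \left(- \frac{1}{6559}\right) = \left(752 + \left(\frac{9}{4} + 0 + 0\right)\right) \left(- \frac{1}{6559}\right) = \left(752 + \frac{9}{4}\right) \left(- \frac{1}{6559}\right) = \frac{3017}{4} \left(- \frac{1}{6559}\right) = - \frac{431}{3748}$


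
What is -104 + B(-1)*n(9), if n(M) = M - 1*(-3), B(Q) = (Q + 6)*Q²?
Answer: -44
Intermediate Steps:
B(Q) = Q²*(6 + Q) (B(Q) = (6 + Q)*Q² = Q²*(6 + Q))
n(M) = 3 + M (n(M) = M + 3 = 3 + M)
-104 + B(-1)*n(9) = -104 + ((-1)²*(6 - 1))*(3 + 9) = -104 + (1*5)*12 = -104 + 5*12 = -104 + 60 = -44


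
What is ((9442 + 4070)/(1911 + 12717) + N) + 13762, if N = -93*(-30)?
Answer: 20178014/1219 ≈ 16553.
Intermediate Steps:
N = 2790
((9442 + 4070)/(1911 + 12717) + N) + 13762 = ((9442 + 4070)/(1911 + 12717) + 2790) + 13762 = (13512/14628 + 2790) + 13762 = (13512*(1/14628) + 2790) + 13762 = (1126/1219 + 2790) + 13762 = 3402136/1219 + 13762 = 20178014/1219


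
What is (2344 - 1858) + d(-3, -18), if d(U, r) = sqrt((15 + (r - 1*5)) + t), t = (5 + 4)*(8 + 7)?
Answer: 486 + sqrt(127) ≈ 497.27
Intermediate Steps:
t = 135 (t = 9*15 = 135)
d(U, r) = sqrt(145 + r) (d(U, r) = sqrt((15 + (r - 1*5)) + 135) = sqrt((15 + (r - 5)) + 135) = sqrt((15 + (-5 + r)) + 135) = sqrt((10 + r) + 135) = sqrt(145 + r))
(2344 - 1858) + d(-3, -18) = (2344 - 1858) + sqrt(145 - 18) = 486 + sqrt(127)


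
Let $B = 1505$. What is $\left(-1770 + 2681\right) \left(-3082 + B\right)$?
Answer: $-1436647$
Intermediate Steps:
$\left(-1770 + 2681\right) \left(-3082 + B\right) = \left(-1770 + 2681\right) \left(-3082 + 1505\right) = 911 \left(-1577\right) = -1436647$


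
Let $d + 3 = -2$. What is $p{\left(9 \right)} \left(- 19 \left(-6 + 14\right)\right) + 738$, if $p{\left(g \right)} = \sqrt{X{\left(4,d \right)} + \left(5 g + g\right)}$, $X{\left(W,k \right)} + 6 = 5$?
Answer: $738 - 152 \sqrt{53} \approx -368.58$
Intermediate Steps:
$d = -5$ ($d = -3 - 2 = -5$)
$X{\left(W,k \right)} = -1$ ($X{\left(W,k \right)} = -6 + 5 = -1$)
$p{\left(g \right)} = \sqrt{-1 + 6 g}$ ($p{\left(g \right)} = \sqrt{-1 + \left(5 g + g\right)} = \sqrt{-1 + 6 g}$)
$p{\left(9 \right)} \left(- 19 \left(-6 + 14\right)\right) + 738 = \sqrt{-1 + 6 \cdot 9} \left(- 19 \left(-6 + 14\right)\right) + 738 = \sqrt{-1 + 54} \left(\left(-19\right) 8\right) + 738 = \sqrt{53} \left(-152\right) + 738 = - 152 \sqrt{53} + 738 = 738 - 152 \sqrt{53}$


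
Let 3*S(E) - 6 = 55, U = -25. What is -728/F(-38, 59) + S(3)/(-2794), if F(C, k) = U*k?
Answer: 6012121/12363450 ≈ 0.48628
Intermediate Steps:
S(E) = 61/3 (S(E) = 2 + (⅓)*55 = 2 + 55/3 = 61/3)
F(C, k) = -25*k
-728/F(-38, 59) + S(3)/(-2794) = -728/((-25*59)) + (61/3)/(-2794) = -728/(-1475) + (61/3)*(-1/2794) = -728*(-1/1475) - 61/8382 = 728/1475 - 61/8382 = 6012121/12363450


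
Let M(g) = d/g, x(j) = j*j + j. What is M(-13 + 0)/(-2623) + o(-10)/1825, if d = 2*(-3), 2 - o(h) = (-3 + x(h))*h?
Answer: 29723378/62230675 ≈ 0.47763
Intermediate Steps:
x(j) = j + j² (x(j) = j² + j = j + j²)
o(h) = 2 - h*(-3 + h*(1 + h)) (o(h) = 2 - (-3 + h*(1 + h))*h = 2 - h*(-3 + h*(1 + h)))
d = -6
M(g) = -6/g
M(-13 + 0)/(-2623) + o(-10)/1825 = -6/(-13 + 0)/(-2623) + (2 - 1*(-10)² - 1*(-10)³ + 3*(-10))/1825 = -6/(-13)*(-1/2623) + (2 - 1*100 - 1*(-1000) - 30)*(1/1825) = -6*(-1/13)*(-1/2623) + (2 - 100 + 1000 - 30)*(1/1825) = (6/13)*(-1/2623) + 872*(1/1825) = -6/34099 + 872/1825 = 29723378/62230675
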